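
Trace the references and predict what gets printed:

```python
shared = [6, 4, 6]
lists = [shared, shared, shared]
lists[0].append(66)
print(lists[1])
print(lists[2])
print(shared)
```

Key concept: list of same reference.
Step by step:
`shared = [6, 4, 6]` → shared = [6, 4, 6]
`lists = [shared, shared, shared]` → lists = [[6, 4, 6], [6, 4, 6], [6, 4, 6]]
`lists[0].append(66)` → shared = [6, 4, 6, 66]; lists = [[6, 4, 6, 66], [6, 4, 6, 66], [6, 4, 6, 66]]
`print(lists[1])` → prints [6, 4, 6, 66]
`print(lists[2])` → prints [6, 4, 6, 66]
`print(shared)` → prints [6, 4, 6, 66]

Answer:
[6, 4, 6, 66]
[6, 4, 6, 66]
[6, 4, 6, 66]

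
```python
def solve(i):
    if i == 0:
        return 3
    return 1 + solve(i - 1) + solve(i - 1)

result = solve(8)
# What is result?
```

solve(i) = 1 + 2·solve(i-1), solve(0)=3. Closed form: (3+1)·2^8 - 1 = 1023.

Answer: 1023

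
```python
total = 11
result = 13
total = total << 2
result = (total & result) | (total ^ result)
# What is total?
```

Trace:
`total = 11` → total = 11
`result = 13` → result = 13
`total = total << 2` → total = 44
`result = (total & result) | (total ^ result)` → result = 45
So total = 44

Answer: 44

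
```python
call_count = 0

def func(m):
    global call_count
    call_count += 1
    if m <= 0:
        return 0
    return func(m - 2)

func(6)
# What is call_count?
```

Linear recursion stepping by 2: 4 calls from m=6 down to ≤0.

Answer: 4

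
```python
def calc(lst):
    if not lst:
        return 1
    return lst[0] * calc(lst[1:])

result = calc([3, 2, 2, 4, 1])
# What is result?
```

Product over [3, 2, 2, 4, 1] = 3 * 2 * 2 * 4 * 1 = 48

Answer: 48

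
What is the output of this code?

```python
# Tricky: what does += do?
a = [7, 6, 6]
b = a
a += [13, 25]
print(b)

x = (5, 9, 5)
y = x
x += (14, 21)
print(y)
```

Key concept: += behavior differs for mutable vs immutable.
Step by step:
`a = [7, 6, 6]` → a = [7, 6, 6]
`b = a` → b = [7, 6, 6] (same object as a)
`a += [13, 25]` → a = [7, 6, 6, 13, 25] (same object as b); b = [7, 6, 6, 13, 25] (same object as a)
`print(b)` → prints [7, 6, 6, 13, 25]
`x = (5, 9, 5)` → x = (5, 9, 5)
`y = x` → y = (5, 9, 5)
`x += (14, 21)` → x = (5, 9, 5, 14, 21)
`print(y)` → prints (5, 9, 5)

Answer:
[7, 6, 6, 13, 25]
(5, 9, 5)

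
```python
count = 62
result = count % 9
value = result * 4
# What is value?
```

Trace:
`count = 62` → count = 62
`result = count % 9` → result = 8
`value = result * 4` → value = 32
So value = 32

Answer: 32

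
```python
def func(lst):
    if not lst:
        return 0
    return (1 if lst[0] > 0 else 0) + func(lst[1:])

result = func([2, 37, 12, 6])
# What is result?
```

Count of positive elements in [2, 37, 12, 6] = 4

Answer: 4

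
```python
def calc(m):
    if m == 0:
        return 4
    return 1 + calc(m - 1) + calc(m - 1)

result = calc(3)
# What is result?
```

calc(m) = 1 + 2·calc(m-1), calc(0)=4. Closed form: (4+1)·2^3 - 1 = 39.

Answer: 39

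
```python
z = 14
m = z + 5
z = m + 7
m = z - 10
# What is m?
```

Trace:
`z = 14` → z = 14
`m = z + 5` → m = 19
`z = m + 7` → z = 26
`m = z - 10` → m = 16
So m = 16

Answer: 16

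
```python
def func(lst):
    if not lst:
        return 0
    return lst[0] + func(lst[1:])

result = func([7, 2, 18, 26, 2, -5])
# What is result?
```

7 + 2 + 18 + 26 + 2 + (-5) + 0 = 50

Answer: 50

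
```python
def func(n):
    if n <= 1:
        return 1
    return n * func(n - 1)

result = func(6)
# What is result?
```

func(6) = 6 * 5 * 4 * 3 * 2 * 1 = 720

Answer: 720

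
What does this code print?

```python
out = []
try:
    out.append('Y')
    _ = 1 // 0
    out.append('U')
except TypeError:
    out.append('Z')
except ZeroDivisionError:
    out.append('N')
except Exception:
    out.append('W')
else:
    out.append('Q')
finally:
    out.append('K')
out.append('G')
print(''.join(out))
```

Execution trace: 'Y' (try body) → 'N' (except ZeroDivisionError) → 'K' (finally) → 'G' (after the try/except). Output: YNKG

Answer: YNKG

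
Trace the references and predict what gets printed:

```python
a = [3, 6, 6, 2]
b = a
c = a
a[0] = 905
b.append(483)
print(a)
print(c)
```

Key concept: multiple aliases.
Step by step:
`a = [3, 6, 6, 2]` → a = [3, 6, 6, 2]
`b = a` → b = [3, 6, 6, 2] (same object as a)
`c = a` → c = [3, 6, 6, 2] (same object as a, b)
`a[0] = 905` → a = [905, 6, 6, 2] (same object as b, c); b = [905, 6, 6, 2] (same object as a, c); c = [905, 6, 6, 2] (same object as a, b)
`b.append(483)` → a = [905, 6, 6, 2, 483] (same object as b, c); b = [905, 6, 6, 2, 483] (same object as a, c); c = [905, 6, 6, 2, 483] (same object as a, b)
`print(a)` → prints [905, 6, 6, 2, 483]
`print(c)` → prints [905, 6, 6, 2, 483]

Answer:
[905, 6, 6, 2, 483]
[905, 6, 6, 2, 483]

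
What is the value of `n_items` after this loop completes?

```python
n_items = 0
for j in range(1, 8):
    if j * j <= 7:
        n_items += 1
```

Count numbers where j² ≤ 7
`n_items` takes the values: 0 → 1 → 2

Answer: 2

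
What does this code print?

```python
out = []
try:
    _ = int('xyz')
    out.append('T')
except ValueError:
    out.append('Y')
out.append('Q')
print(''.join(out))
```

Execution trace: 'Y' (except ValueError) → 'Q' (after the try/except). Output: YQ

Answer: YQ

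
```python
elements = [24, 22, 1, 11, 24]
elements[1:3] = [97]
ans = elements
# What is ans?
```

Trace:
`elements = [24, 22, 1, 11, 24]` → elements = [24, 22, 1, 11, 24]
`elements[1:3] = [97]` → elements = [24, 97, 11, 24]
`ans = elements` → ans = [24, 97, 11, 24]
So ans = [24, 97, 11, 24]

Answer: [24, 97, 11, 24]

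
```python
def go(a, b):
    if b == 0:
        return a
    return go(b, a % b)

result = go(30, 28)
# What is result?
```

go(30, 28) -> go(28, 2) -> go(2, 0) -> 2

Answer: 2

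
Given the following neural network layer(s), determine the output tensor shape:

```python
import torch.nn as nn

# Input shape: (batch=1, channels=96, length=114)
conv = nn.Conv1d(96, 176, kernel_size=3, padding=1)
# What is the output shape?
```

Input: (1, 96, 114) -> Output: (1, 176, 114)

Answer: (1, 176, 114)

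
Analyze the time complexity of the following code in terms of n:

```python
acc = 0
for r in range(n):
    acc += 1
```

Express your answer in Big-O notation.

Each loop level contributes: n. Multiplying the contributions gives O(n).

Answer: O(n)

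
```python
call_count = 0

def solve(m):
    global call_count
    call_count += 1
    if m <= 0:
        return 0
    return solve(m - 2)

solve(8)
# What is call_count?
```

Linear recursion stepping by 2: 5 calls from m=8 down to ≤0.

Answer: 5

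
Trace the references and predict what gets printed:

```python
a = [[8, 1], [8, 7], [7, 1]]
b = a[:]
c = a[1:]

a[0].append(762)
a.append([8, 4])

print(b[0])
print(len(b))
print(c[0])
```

Key concept: slice with nested mutation.
Step by step:
`a = [[8, 1], [8, 7], [7, 1]]` → a = [[8, 1], [8, 7], [7, 1]]
`b = a[:]` → b = [[8, 1], [8, 7], [7, 1]]
`c = a[1:]` → c = [[8, 7], [7, 1]]
`a[0].append(762)` → a = [[8, 1, 762], [8, 7], [7, 1]]; b = [[8, 1, 762], [8, 7], [7, 1]]
`a.append([8, 4])` → a = [[8, 1, 762], [8, 7], [7, 1], [8, 4]]
`print(b[0])` → prints [8, 1, 762]
`print(len(b))` → prints 3
`print(c[0])` → prints [8, 7]

Answer:
[8, 1, 762]
3
[8, 7]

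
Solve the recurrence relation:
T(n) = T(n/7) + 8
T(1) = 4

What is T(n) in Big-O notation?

Each step divides n by 7 and adds 8. After log_7(n) steps we reach T(1)=4. So T(n) = 8·log_7(n) + 4 = O(log n).

Answer: O(log n)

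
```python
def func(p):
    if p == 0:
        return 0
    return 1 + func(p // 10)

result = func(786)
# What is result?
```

Count of digits of 786: 3

Answer: 3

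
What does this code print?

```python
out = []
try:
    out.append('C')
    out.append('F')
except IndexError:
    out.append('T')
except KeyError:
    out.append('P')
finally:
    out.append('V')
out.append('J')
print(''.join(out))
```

Execution trace: 'C' (try body) → 'F' (try body, no exception) → 'V' (finally) → 'J' (after the try/except). Output: CFVJ

Answer: CFVJ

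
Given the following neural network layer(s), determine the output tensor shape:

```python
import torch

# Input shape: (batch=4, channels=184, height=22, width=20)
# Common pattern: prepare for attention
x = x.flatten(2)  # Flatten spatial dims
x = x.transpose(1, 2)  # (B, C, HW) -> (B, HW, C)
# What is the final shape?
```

Input: (4, 184, 22, 20) -> after flatten(2): (4, 184, 440) -> Output: (4, 440, 184)

Answer: (4, 440, 184)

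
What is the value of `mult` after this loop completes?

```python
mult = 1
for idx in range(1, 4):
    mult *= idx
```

3! = 6
`mult` takes the values: 1 → 2 → 6

Answer: 6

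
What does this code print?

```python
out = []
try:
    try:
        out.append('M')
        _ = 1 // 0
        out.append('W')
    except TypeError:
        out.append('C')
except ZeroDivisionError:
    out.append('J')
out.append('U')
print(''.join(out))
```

Execution trace: 'M' (try body) → 'J' (outer except ZeroDivisionError) → 'U' (after the try/except). Output: MJU

Answer: MJU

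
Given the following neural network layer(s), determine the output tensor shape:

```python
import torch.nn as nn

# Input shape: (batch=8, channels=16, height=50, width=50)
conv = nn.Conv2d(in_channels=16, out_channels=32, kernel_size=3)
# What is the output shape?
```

Input: (8, 16, 50, 50) -> Output: (8, 32, 48, 48)

Answer: (8, 32, 48, 48)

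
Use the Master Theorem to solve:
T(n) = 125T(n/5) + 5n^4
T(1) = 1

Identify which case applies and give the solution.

a=125, b=5, f(n)=5n^4. log_5(125) = 3. Since c=4 > 3 and the regularity condition holds (125(n/5)^4 = (125/5^4)n^4 with 125/5^4 < 1), Case 3 applies: T(n) = Θ(f(n)) = O(n^4).

Answer: O(n^4) - Case 3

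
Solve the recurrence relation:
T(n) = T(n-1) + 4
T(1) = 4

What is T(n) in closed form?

Unrolling: T(n) = T(1) + 4·(n-1) = 4 + 4(n-1) = 4n.

Answer: T(n) = 4n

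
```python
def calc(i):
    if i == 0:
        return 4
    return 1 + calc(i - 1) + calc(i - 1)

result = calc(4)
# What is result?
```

calc(i) = 1 + 2·calc(i-1), calc(0)=4. Closed form: (4+1)·2^4 - 1 = 79.

Answer: 79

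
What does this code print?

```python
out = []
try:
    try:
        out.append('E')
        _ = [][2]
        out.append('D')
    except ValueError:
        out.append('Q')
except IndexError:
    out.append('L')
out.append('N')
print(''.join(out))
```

Execution trace: 'E' (try body) → 'L' (outer except IndexError) → 'N' (after the try/except). Output: ELN

Answer: ELN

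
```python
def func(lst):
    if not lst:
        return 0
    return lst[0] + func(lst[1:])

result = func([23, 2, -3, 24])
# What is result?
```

23 + 2 + (-3) + 24 + 0 = 46

Answer: 46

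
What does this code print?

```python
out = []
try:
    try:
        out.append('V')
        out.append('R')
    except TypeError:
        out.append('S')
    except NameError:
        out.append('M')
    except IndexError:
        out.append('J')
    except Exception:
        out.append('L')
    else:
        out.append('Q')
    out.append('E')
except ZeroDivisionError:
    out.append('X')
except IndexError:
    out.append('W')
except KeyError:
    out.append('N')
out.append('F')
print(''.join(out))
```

Execution trace: 'V' (inner try body) → 'R' (inner try body, no exception) → 'Q' (inner else) → 'E' (try body, no exception) → 'F' (after the try/except). Output: VRQEF

Answer: VRQEF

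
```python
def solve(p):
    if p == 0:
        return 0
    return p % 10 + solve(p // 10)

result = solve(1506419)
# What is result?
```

Sum of digits of 1506419: 9 + 1 + 4 + 6 + 0 + 5 + 1 = 26

Answer: 26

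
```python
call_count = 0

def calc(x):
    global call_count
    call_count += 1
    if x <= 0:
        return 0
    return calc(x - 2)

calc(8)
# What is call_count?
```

Linear recursion stepping by 2: 5 calls from x=8 down to ≤0.

Answer: 5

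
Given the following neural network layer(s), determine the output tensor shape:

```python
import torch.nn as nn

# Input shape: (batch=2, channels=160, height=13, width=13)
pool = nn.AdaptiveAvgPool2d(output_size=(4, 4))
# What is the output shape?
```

Input: (2, 160, 13, 13) -> Output: (2, 160, 4, 4)

Answer: (2, 160, 4, 4)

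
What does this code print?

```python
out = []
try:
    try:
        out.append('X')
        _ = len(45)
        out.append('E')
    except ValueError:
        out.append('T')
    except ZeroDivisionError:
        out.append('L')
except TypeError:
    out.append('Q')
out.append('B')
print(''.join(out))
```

Execution trace: 'X' (inner try body) → 'Q' (outer except TypeError) → 'B' (after the try/except). Output: XQB

Answer: XQB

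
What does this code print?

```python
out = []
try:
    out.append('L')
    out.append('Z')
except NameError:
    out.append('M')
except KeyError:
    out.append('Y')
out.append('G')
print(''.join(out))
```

Execution trace: 'L' (try body) → 'Z' (try body, no exception) → 'G' (after the try/except). Output: LZG

Answer: LZG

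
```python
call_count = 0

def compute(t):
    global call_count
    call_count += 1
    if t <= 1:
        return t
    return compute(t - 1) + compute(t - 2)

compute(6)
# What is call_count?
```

Calls(t) = 1 + Calls(t-1) + Calls(t-2); Calls(0)=Calls(1)=1. For t=6 this gives 25.

Answer: 25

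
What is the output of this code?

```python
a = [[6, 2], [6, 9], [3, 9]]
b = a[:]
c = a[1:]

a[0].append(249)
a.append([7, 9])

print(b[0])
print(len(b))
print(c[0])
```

Key concept: slice with nested mutation.
Step by step:
`a = [[6, 2], [6, 9], [3, 9]]` → a = [[6, 2], [6, 9], [3, 9]]
`b = a[:]` → b = [[6, 2], [6, 9], [3, 9]]
`c = a[1:]` → c = [[6, 9], [3, 9]]
`a[0].append(249)` → a = [[6, 2, 249], [6, 9], [3, 9]]; b = [[6, 2, 249], [6, 9], [3, 9]]
`a.append([7, 9])` → a = [[6, 2, 249], [6, 9], [3, 9], [7, 9]]
`print(b[0])` → prints [6, 2, 249]
`print(len(b))` → prints 3
`print(c[0])` → prints [6, 9]

Answer:
[6, 2, 249]
3
[6, 9]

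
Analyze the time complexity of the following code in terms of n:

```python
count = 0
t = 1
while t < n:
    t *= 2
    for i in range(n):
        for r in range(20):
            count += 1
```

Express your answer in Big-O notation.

Each loop level contributes: log n × n × 1. Multiplying the contributions gives O(n log n).

Answer: O(n log n)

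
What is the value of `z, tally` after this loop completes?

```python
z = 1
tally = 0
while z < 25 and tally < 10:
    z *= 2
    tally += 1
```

Double until >= 25 or 10 iterations
`z, tally` takes the values: (1, 0) → (2, 0) → (2, 1) → (4, 1) → (4, 2) → (8, 2) → (8, 3) → (16, 3) → (16, 4) → (32, 4) → (32, 5)

Answer: 32, 5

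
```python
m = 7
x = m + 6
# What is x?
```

Trace:
`m = 7` → m = 7
`x = m + 6` → x = 13
So x = 13

Answer: 13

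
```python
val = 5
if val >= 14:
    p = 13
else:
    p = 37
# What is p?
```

Trace:
`val = 5` → val = 5
`if val >= 14: ...` → val >= 14 is False, take else branch → p = 37
So p = 37

Answer: 37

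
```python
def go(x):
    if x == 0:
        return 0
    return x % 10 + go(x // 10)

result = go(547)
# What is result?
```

Sum of digits of 547: 7 + 4 + 5 = 16

Answer: 16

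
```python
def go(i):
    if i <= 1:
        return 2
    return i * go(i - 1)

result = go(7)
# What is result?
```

go(7) = 7 * 6 * 5 * 4 * 3 * 2 * 2 = 10080

Answer: 10080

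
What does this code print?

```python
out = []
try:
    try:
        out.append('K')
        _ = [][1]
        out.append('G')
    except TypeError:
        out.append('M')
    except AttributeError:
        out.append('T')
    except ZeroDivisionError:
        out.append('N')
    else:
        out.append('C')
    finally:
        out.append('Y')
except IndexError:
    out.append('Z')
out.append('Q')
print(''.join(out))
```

Execution trace: 'K' (inner try body) → 'Y' (inner finally) → 'Z' (outer except IndexError) → 'Q' (after the try/except). Output: KYZQ

Answer: KYZQ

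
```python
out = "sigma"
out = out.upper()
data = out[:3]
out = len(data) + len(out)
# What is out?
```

Trace:
`out = "sigma"` → out = 'sigma'
`out = out.upper()` → out = 'SIGMA'
`data = out[:3]` → data = 'SIG'
`out = len(data) + len(out)` → out = 8
So out = 8

Answer: 8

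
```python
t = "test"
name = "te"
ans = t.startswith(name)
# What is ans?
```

Trace:
`t = "test"` → t = 'test'
`name = "te"` → name = 'te'
`ans = t.startswith(name)` → ans = True
So ans = True

Answer: True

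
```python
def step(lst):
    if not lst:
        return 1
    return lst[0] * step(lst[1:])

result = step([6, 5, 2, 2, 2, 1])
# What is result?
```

Product over [6, 5, 2, 2, 2, 1] = 6 * 5 * 2 * 2 * 2 * 1 = 240

Answer: 240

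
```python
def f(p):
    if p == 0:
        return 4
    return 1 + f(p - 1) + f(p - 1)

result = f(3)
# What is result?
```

f(p) = 1 + 2·f(p-1), f(0)=4. Closed form: (4+1)·2^3 - 1 = 39.

Answer: 39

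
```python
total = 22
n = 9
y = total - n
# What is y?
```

Trace:
`total = 22` → total = 22
`n = 9` → n = 9
`y = total - n` → y = 13
So y = 13

Answer: 13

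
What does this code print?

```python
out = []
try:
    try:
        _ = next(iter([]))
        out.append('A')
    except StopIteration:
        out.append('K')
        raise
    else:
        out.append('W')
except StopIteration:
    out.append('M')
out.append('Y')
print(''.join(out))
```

Execution trace: 'K' (inner except StopIteration) → 'M' (outer except StopIteration) → 'Y' (after the try/except). Output: KMY

Answer: KMY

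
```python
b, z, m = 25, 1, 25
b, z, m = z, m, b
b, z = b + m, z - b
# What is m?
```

Trace:
`b, z, m = 25, 1, 25` → b = 25; z = 1; m = 25
`b, z, m = z, m, b` → b = 1; z = 25; m = 25
`b, z = b + m, z - b` → b = 26; z = 24
So m = 25

Answer: 25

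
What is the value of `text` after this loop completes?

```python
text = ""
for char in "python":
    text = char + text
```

Reverse 'python'
`text` takes the values: "" → "p" → "yp" → "typ" → "htyp" → "ohtyp" → "nohtyp"

Answer: "nohtyp"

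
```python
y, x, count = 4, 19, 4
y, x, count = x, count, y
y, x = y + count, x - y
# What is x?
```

Trace:
`y, x, count = 4, 19, 4` → y = 4; x = 19; count = 4
`y, x, count = x, count, y` → y = 19; x = 4; count = 4
`y, x = y + count, x - y` → y = 23; x = -15
So x = -15

Answer: -15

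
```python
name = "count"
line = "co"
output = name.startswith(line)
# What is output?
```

Trace:
`name = "count"` → name = 'count'
`line = "co"` → line = 'co'
`output = name.startswith(line)` → output = True
So output = True

Answer: True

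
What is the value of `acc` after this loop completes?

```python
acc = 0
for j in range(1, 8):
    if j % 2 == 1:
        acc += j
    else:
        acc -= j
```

Add odd, subtract even
`acc` takes the values: 0 → 1 → -1 → 2 → -2 → 3 → -3 → 4

Answer: 4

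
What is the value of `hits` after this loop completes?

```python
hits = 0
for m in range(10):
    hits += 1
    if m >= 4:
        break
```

Loop breaks when m reaches 4, hits is 5
`hits` takes the values: 0 → 1 → 2 → 3 → 4 → 5

Answer: 5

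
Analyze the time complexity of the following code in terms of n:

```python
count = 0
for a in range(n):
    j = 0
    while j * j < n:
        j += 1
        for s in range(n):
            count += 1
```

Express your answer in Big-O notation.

Each loop level contributes: n × √n × n. Multiplying the contributions gives O(n^2√n).

Answer: O(n^2√n)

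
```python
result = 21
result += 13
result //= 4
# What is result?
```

Trace:
`result = 21` → result = 21
`result += 13` → result = 34
`result //= 4` → result = 8
So result = 8

Answer: 8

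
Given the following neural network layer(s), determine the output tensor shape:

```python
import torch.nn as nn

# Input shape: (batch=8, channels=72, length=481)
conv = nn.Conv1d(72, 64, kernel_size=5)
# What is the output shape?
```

Input: (8, 72, 481) -> Output: (8, 64, 477)

Answer: (8, 64, 477)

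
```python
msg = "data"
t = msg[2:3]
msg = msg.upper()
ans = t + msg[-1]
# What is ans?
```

Trace:
`msg = "data"` → msg = 'data'
`t = msg[2:3]` → t = 't'
`msg = msg.upper()` → msg = 'DATA'
`ans = t + msg[-1]` → ans = 'tA'
So ans = 'tA'

Answer: 'tA'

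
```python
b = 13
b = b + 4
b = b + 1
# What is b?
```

Trace:
`b = 13` → b = 13
`b = b + 4` → b = 17
`b = b + 1` → b = 18
So b = 18

Answer: 18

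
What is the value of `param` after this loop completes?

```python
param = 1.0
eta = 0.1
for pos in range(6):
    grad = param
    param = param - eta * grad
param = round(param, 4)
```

Gradient descent: w = 1.0 * (1 - 0.1)^6
`param` takes the values: 1.0 → 0.9 → 0.81 → 0.729 → 0.6561 → 0.59049 → 0.531441 → 0.5314

Answer: 0.5314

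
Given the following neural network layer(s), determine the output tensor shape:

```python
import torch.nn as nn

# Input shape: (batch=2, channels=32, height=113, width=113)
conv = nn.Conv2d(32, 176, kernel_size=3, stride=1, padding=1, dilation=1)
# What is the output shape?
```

Input: (2, 32, 113, 113) -> Output: (2, 176, 113, 113)

Answer: (2, 176, 113, 113)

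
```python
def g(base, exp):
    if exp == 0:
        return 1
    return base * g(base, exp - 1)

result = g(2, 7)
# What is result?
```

g(2, 7) = 2 * 2 * 2 * 2 * 2 * 2 * 2 = 128

Answer: 128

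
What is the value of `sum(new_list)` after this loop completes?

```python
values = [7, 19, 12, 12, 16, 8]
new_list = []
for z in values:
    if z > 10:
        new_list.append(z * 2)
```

Sum of doubled values > 10
`new_list` takes the values: [] → [38] → [38, 24] → [38, 24, 24] → [38, 24, 24, 32]
So `sum(new_list)` = 118

Answer: 118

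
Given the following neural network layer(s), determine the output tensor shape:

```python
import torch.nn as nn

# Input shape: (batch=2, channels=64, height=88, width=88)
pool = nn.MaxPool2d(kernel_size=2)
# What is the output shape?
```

Input: (2, 64, 88, 88) -> Output: (2, 64, 44, 44)

Answer: (2, 64, 44, 44)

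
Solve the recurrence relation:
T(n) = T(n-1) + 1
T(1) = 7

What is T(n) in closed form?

Unrolling: T(n) = T(1) + 1·(n-1) = 7 + 1(n-1) = n + 6.

Answer: T(n) = n + 6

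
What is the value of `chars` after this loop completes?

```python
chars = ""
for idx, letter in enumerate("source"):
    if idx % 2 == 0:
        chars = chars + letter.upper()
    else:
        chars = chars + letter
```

Uppercase even positions in 'source'
`chars` takes the values: "" → "S" → "So" → "SoU" → "SoUr" → "SoUrC" → "SoUrCe"

Answer: "SoUrCe"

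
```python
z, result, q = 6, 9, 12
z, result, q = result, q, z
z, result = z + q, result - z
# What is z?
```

Trace:
`z, result, q = 6, 9, 12` → z = 6; result = 9; q = 12
`z, result, q = result, q, z` → z = 9; result = 12; q = 6
`z, result = z + q, result - z` → z = 15; result = 3
So z = 15

Answer: 15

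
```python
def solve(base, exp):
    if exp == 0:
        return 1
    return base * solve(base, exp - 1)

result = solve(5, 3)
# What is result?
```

solve(5, 3) = 5 * 5 * 5 = 125

Answer: 125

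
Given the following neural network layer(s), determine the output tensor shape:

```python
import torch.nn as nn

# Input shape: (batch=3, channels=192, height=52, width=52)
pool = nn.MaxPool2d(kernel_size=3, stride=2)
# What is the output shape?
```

Input: (3, 192, 52, 52) -> Output: (3, 192, 25, 25)

Answer: (3, 192, 25, 25)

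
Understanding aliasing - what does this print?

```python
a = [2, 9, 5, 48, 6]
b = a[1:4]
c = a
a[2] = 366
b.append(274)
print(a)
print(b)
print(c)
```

Key concept: slice vs alias.
Step by step:
`a = [2, 9, 5, 48, 6]` → a = [2, 9, 5, 48, 6]
`b = a[1:4]` → b = [9, 5, 48]
`c = a` → c = [2, 9, 5, 48, 6] (same object as a)
`a[2] = 366` → a = [2, 9, 366, 48, 6] (same object as c); c = [2, 9, 366, 48, 6] (same object as a)
`b.append(274)` → b = [9, 5, 48, 274]
`print(a)` → prints [2, 9, 366, 48, 6]
`print(b)` → prints [9, 5, 48, 274]
`print(c)` → prints [2, 9, 366, 48, 6]

Answer:
[2, 9, 366, 48, 6]
[9, 5, 48, 274]
[2, 9, 366, 48, 6]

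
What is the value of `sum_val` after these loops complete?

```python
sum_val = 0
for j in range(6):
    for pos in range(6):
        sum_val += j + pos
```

Sum of all j+pos for j,pos in 6x6
`sum_val` takes the values: 0 → 1 → 3 → 6 → 10 → 15 → 16 → 18 → 21 → 25 → 30 → 36 → 38 → 41 → 45 → 50 → 56 → 63 → 66 → 70 → 75 → 81 → 88 → 96 → 100 → 105 → 111 → 118 → 126 → 135 → 140 → 146 → 153 → 161 → 170 → 180

Answer: 180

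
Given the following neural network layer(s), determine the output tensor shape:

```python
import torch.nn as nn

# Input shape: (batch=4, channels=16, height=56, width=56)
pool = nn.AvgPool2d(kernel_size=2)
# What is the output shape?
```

Input: (4, 16, 56, 56) -> Output: (4, 16, 28, 28)

Answer: (4, 16, 28, 28)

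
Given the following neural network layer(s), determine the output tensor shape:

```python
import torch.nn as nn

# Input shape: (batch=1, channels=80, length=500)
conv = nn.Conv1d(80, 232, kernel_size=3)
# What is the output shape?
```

Input: (1, 80, 500) -> Output: (1, 232, 498)

Answer: (1, 232, 498)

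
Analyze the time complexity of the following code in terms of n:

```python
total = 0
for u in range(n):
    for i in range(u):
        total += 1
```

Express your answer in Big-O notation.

Each loop level contributes: n × n. Multiplying the contributions gives O(n^2).

Answer: O(n^2)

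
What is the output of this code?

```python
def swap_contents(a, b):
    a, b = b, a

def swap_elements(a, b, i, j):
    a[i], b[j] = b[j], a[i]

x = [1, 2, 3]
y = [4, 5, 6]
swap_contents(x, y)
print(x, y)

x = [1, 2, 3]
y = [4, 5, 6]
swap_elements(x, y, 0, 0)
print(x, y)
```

Key concept: parameter rebinding vs mutation.
Step by step:
`x = [1, 2, 3]` → x = [1, 2, 3]
`y = [4, 5, 6]` → y = [4, 5, 6]
`swap_contents(x, y)` → no visible change to tracked variables
`print(x, y)` → prints [1, 2, 3] [4, 5, 6]
`x = [1, 2, 3]` → x = [1, 2, 3]
`y = [4, 5, 6]` → y = [4, 5, 6]
`swap_elements(x, y, 0, 0)` → x = [4, 2, 3]; y = [1, 5, 6]
`print(x, y)` → prints [4, 2, 3] [1, 5, 6]

Answer:
[1, 2, 3] [4, 5, 6]
[4, 2, 3] [1, 5, 6]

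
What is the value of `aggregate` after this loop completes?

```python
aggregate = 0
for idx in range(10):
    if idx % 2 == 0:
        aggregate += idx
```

Sum of even numbers 0 to 9
`aggregate` takes the values: 0 → 2 → 6 → 12 → 20

Answer: 20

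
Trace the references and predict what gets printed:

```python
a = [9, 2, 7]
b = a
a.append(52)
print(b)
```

Key concept: basic list aliasing.
Step by step:
`a = [9, 2, 7]` → a = [9, 2, 7]
`b = a` → b = [9, 2, 7] (same object as a)
`a.append(52)` → a = [9, 2, 7, 52] (same object as b); b = [9, 2, 7, 52] (same object as a)
`print(b)` → prints [9, 2, 7, 52]

Answer: [9, 2, 7, 52]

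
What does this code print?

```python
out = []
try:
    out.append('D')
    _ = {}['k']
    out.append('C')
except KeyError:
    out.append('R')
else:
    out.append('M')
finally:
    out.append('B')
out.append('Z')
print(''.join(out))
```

Execution trace: 'D' (try body) → 'R' (except KeyError) → 'B' (finally) → 'Z' (after the try/except). Output: DRBZ

Answer: DRBZ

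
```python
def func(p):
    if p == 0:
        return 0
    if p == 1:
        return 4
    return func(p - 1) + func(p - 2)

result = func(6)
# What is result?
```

Build up from base cases: func(0)=0, func(1)=4, func(2)=4, func(3)=8, func(4)=12, func(5)=20, func(6)=32

Answer: 32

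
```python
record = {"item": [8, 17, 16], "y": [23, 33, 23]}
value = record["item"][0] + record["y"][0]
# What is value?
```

Trace:
`record = {"item": [8, 17, 16], "y": [23, 33, 23]}` → record = {'item': [8, 17, 16], 'y': [23, 33, 23]}
`value = record["item"][0] + record["y"][0]` → value = 31
So value = 31

Answer: 31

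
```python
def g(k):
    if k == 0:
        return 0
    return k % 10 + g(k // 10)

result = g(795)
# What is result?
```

Sum of digits of 795: 5 + 9 + 7 = 21

Answer: 21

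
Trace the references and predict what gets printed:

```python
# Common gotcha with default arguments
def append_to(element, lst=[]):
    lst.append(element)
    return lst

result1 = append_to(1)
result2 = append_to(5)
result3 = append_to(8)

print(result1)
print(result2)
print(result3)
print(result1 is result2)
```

Key concept: mutable default argument gotcha.
Step by step:
`result1 = append_to(1)` → result1 = [1]
`result2 = append_to(5)` → result1 = [1, 5] (same object as result2); result2 = [1, 5] (same object as result1)
`result3 = append_to(8)` → result1 = [1, 5, 8] (same object as result2, result3); result2 = [1, 5, 8] (same object as result1, result3); result3 = [1, 5, 8] (same object as result1, result2)
`print(result1)` → prints [1, 5, 8]
`print(result2)` → prints [1, 5, 8]
`print(result3)` → prints [1, 5, 8]
`print(result1 is result2)` → prints True

Answer:
[1, 5, 8]
[1, 5, 8]
[1, 5, 8]
True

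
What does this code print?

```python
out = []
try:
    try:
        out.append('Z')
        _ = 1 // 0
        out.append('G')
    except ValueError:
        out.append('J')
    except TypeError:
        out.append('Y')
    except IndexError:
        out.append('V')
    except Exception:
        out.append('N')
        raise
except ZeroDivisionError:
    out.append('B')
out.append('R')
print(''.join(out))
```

Execution trace: 'Z' (try body) → 'N' (except Exception) → 'B' (outer except ZeroDivisionError) → 'R' (after the try/except). Output: ZNBR

Answer: ZNBR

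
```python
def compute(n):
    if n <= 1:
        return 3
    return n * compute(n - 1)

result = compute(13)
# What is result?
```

compute(13) = 13 * 12 * 11 * 10 * 9 * 8 * 7 * 6 * 5 * 4 * 3 * 2 * 3 = 18681062400

Answer: 18681062400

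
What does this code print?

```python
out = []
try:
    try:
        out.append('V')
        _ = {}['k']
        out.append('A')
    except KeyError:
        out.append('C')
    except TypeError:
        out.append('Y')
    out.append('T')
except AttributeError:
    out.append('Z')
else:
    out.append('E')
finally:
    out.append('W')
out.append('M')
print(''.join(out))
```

Execution trace: 'V' (inner try body) → 'C' (inner except KeyError) → 'T' (try body, no exception) → 'E' (else) → 'W' (finally) → 'M' (after the try/except). Output: VCTEWM

Answer: VCTEWM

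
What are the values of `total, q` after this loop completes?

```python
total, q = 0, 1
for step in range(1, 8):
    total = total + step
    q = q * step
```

Sum and factorial of 1 to 7
`total, q` takes the values: (0, 1) → (1, 1) → (3, 1) → (3, 2) → (6, 2) → (6, 6) → (10, 6) → (10, 24) → (15, 24) → (15, 120) → (21, 120) → (21, 720) → (28, 720) → (28, 5040)

Answer: 28, 5040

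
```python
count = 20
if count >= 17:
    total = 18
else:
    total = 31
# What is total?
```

Trace:
`count = 20` → count = 20
`if count >= 17: ...` → count >= 17 is True → total = 18
So total = 18

Answer: 18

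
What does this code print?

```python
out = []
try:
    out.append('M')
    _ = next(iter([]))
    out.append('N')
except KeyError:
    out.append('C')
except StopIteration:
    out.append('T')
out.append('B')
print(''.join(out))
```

Execution trace: 'M' (try body) → 'T' (except StopIteration) → 'B' (after the try/except). Output: MTB

Answer: MTB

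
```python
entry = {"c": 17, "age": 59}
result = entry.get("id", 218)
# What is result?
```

Trace:
`entry = {"c": 17, "age": 59}` → entry = {'c': 17, 'age': 59}
`result = entry.get("id", 218)` → result = 218
So result = 218

Answer: 218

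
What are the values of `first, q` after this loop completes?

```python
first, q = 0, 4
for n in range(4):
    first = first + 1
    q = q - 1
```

first goes 0→4, q goes 4→0
`first, q` takes the values: (0, 4) → (1, 4) → (1, 3) → (2, 3) → (2, 2) → (3, 2) → (3, 1) → (4, 1) → (4, 0)

Answer: 4, 0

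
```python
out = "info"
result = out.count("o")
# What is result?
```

Trace:
`out = "info"` → out = 'info'
`result = out.count("o")` → result = 1
So result = 1

Answer: 1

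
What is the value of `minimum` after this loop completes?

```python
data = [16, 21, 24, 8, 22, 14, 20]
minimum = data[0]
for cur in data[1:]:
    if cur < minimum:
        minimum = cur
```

Minimum of [16, 21, 24, 8, 22, 14, 20]
`minimum` takes the values: 16 → 8

Answer: 8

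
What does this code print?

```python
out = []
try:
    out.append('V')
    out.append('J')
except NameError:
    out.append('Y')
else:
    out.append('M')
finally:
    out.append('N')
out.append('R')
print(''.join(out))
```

Execution trace: 'V' (try body) → 'J' (try body, no exception) → 'M' (else) → 'N' (finally) → 'R' (after the try/except). Output: VJMNR

Answer: VJMNR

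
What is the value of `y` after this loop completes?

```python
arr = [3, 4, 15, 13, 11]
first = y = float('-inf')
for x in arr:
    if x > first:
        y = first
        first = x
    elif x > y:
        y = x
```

Second largest (with repeats) in [3, 4, 15, 13, 11]
`y` takes the values: -inf → 3 → 4 → 13

Answer: 13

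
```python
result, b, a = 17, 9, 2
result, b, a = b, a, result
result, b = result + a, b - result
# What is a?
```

Trace:
`result, b, a = 17, 9, 2` → result = 17; b = 9; a = 2
`result, b, a = b, a, result` → result = 9; b = 2; a = 17
`result, b = result + a, b - result` → result = 26; b = -7
So a = 17

Answer: 17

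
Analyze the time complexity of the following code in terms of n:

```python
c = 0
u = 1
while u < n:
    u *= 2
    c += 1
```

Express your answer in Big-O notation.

Each loop level contributes: log n. Multiplying the contributions gives O(log n).

Answer: O(log n)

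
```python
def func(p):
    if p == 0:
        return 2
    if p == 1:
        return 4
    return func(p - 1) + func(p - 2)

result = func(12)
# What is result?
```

Build up from base cases: func(0)=2, func(1)=4, func(2)=6, func(3)=10, func(4)=16, func(5)=26, func(6)=42, ..., func(12)=754

Answer: 754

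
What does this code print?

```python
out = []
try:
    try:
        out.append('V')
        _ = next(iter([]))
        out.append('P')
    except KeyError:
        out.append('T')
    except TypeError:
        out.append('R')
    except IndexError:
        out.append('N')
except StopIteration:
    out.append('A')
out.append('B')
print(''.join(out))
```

Execution trace: 'V' (try body) → 'A' (outer except StopIteration) → 'B' (after the try/except). Output: VAB

Answer: VAB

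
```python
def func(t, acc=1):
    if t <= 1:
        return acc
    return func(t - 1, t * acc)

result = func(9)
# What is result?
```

Accumulator trace (n, acc): (9, 1) -> (8, 9) -> (7, 72) -> (6, 504) -> (5, 3024) -> (4, 15120) -> (3, 60480) -> (2, 181440) -> (1, 362880) -> return 362880

Answer: 362880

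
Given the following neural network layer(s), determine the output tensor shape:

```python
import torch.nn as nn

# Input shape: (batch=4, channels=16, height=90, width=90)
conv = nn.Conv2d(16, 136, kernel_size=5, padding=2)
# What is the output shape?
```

Input: (4, 16, 90, 90) -> Output: (4, 136, 90, 90)

Answer: (4, 136, 90, 90)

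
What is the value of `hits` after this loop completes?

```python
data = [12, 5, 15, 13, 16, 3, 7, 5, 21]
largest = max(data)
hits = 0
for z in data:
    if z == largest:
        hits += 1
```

Count of max value 21 in [12, 5, 15, 13, 16, 3, 7, 5, 21]
`hits` takes the values: 0 → 1

Answer: 1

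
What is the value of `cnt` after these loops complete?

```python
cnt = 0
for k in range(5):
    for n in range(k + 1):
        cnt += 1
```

Triangle: 1 + 2 + ... + 5
`cnt` takes the values: 0 → 1 → 2 → 3 → 4 → 5 → 6 → 7 → 8 → 9 → 10 → 11 → 12 → 13 → 14 → 15

Answer: 15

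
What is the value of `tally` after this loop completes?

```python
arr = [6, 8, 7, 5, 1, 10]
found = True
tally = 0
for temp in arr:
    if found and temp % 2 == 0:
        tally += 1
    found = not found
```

Count even values at even positions
`tally` takes the values: 0 → 1

Answer: 1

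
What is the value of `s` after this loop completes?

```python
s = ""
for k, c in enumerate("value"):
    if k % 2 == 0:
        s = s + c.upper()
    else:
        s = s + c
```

Uppercase even positions in 'value'
`s` takes the values: "" → "V" → "Va" → "VaL" → "VaLu" → "VaLuE"

Answer: "VaLuE"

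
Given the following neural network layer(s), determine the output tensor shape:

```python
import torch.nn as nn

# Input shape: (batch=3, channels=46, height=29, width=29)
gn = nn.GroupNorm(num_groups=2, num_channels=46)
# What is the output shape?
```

Input: (3, 46, 29, 29) -> Output: (3, 46, 29, 29)

Answer: (3, 46, 29, 29)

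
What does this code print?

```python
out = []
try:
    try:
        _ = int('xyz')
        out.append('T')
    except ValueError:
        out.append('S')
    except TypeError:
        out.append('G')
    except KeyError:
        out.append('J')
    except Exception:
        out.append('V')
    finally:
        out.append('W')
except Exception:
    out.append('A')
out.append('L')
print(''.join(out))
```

Execution trace: 'S' (inner except ValueError) → 'W' (inner finally) → 'L' (after the try/except). Output: SWL

Answer: SWL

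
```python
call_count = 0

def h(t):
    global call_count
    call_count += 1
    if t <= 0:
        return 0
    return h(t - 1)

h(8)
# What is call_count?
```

Linear recursion stepping by 1: 9 calls from t=8 down to ≤0.

Answer: 9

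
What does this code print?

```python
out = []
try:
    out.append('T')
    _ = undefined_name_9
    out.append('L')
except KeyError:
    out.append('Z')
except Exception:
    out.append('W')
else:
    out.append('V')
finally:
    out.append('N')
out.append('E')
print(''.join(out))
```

Execution trace: 'T' (try body) → 'W' (except Exception) → 'N' (finally) → 'E' (after the try/except). Output: TWNE

Answer: TWNE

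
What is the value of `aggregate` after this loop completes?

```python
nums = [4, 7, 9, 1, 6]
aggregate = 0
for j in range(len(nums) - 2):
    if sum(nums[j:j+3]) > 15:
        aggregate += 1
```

Count windows with sum > 15
`aggregate` takes the values: 0 → 1 → 2 → 3

Answer: 3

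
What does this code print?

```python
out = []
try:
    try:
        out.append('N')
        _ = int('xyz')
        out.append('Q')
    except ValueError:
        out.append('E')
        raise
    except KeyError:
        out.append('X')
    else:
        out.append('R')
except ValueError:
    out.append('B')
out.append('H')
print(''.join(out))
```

Execution trace: 'N' (inner try body) → 'E' (inner except ValueError) → 'B' (outer except ValueError) → 'H' (after the try/except). Output: NEBH

Answer: NEBH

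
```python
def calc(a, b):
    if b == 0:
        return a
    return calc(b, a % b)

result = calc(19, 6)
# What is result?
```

calc(19, 6) -> calc(6, 1) -> calc(1, 0) -> 1

Answer: 1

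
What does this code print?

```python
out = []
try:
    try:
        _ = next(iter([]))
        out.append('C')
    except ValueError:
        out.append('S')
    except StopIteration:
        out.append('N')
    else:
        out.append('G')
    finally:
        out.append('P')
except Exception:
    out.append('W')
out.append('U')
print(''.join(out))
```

Execution trace: 'N' (inner except StopIteration) → 'P' (inner finally) → 'U' (after the try/except). Output: NPU

Answer: NPU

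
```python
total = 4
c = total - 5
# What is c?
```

Trace:
`total = 4` → total = 4
`c = total - 5` → c = -1
So c = -1

Answer: -1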